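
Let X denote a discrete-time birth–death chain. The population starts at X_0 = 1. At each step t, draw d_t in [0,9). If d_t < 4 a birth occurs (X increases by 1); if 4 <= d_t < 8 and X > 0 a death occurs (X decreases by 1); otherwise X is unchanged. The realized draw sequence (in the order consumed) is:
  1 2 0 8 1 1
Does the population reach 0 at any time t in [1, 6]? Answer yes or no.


t=0: X=1, d=1 → birth, X_1=2
t=1: X=2, d=2 → birth, X_2=3
t=2: X=3, d=0 → birth, X_3=4
t=3: X=4, d=8 → hold, X_4=4
t=4: X=4, d=1 → birth, X_5=5
t=5: X=5, d=1 → birth, X_6=6

no


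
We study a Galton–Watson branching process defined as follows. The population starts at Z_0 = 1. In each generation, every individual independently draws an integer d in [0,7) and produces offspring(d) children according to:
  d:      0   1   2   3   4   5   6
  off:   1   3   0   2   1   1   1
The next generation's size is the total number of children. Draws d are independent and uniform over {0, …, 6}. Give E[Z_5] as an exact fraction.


59049/16807

Outcome values over d=0..6: [1, 3, 0, 2, 1, 1, 1]
Σy = 9, Σy² = 17, M = 7
μ = 9/7 = 9/7,  σ² = 17/7 − (9/7)² = 38/49
E[Z_0] = 1
E[Z_1] = 9/7·E[Z_0] = 9/7
E[Z_2] = 9/7·E[Z_1] = 81/49
E[Z_3] = 9/7·E[Z_2] = 729/343
E[Z_4] = 9/7·E[Z_3] = 6561/2401
E[Z_5] = 9/7·E[Z_4] = 59049/16807


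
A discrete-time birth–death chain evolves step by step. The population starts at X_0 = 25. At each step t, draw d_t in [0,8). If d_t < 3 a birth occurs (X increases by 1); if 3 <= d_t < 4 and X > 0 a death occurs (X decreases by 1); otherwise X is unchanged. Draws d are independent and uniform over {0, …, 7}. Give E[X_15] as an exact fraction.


115/4

X can drop by at most 1 per step and X_0 = 25 > T = 15, so X_t >= 25 − t >= 10 > 0 for every t <= 15: the floor at 0 (the 'and X > 0' condition) never binds. Hence X_15 = X_0 + Σ_{t<15} Y_t with i.i.d. increments Y_t = y(d_t) ∈ {+1, −1, 0}.
Outcome values over d=0..7: [1, 1, 1, -1, 0, 0, 0, 0]
Σy = 2, Σy² = 4, M = 8
μ = 2/8 = 1/4,  σ² = 4/8 − (1/4)² = 7/16
E[X_15] = 25 + 15·(1/4) = 115/4


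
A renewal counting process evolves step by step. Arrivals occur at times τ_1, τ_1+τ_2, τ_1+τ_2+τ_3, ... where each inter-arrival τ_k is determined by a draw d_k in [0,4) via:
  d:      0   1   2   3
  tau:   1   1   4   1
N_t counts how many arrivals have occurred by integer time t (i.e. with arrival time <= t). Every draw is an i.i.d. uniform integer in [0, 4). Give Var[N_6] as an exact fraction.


Inter-arrival values over d=0..3: [1, 1, 4, 1]
Each d has probability 1/4, so the pmf of τ is: f(1) = 3/4, f(4) = 1/4
Let p_n(j) = P(N_n = j), with p_0 = [1]. Condition on τ_1: p_n(0) = P(τ > n), and for j >= 1, p_n(j) = Σ_{k<=n} f(k)·p_{n−k}(j−1)
p_1 = [1/4, 3/4]  (j = 0..1)
p_2 = [1/4, 3/16, 9/16]  (j = 0..2)
p_3 = [1/4, 3/16, 9/64, 27/64]  (j = 0..3)
p_4 = [0, 7/16, 9/64, 27/256, 81/256]  (j = 0..4)
p_5 = [0, 1/16, 33/64, 27/256, 81/1024, 243/1024]  (j = 0..5)
p_6 = [0, 1/16, 3/32, 135/256, 81/1024, 243/4096, 729/4096]  (j = 0..6)
E[N_6] = Σ j·p_6(j) = 14389/4096;  E[N_6²] = Σ j²·p_6(j) = 58735/4096
Var[N_6] = 58735/4096 − (14389/4096)² = 33535239/16777216

33535239/16777216


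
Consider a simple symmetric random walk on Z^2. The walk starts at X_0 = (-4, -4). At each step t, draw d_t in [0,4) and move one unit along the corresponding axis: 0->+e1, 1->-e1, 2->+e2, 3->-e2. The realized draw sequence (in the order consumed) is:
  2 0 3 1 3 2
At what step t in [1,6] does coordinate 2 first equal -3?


1

t=0: X=(-4, -4), d=2 → +e2, X_1=(-4, -3)
t=1: X=(-4, -3), d=0 → +e1, X_2=(-3, -3)
t=2: X=(-3, -3), d=3 → -e2, X_3=(-3, -4)
t=3: X=(-3, -4), d=1 → -e1, X_4=(-4, -4)
t=4: X=(-4, -4), d=3 → -e2, X_5=(-4, -5)
t=5: X=(-4, -5), d=2 → +e2, X_6=(-4, -4)


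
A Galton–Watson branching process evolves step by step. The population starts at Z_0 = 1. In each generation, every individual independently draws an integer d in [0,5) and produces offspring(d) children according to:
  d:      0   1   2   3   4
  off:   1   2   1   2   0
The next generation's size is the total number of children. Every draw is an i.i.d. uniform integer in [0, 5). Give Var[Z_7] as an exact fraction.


Outcome values over d=0..4: [1, 2, 1, 2, 0]
Σy = 6, Σy² = 10, M = 5
μ = 6/5 = 6/5,  σ² = 10/5 − (6/5)² = 14/25
V_0 = 0, E_0 = 1
V_1 = 14/25·E_0 + (6/5)²·V_0 = 14/25;  E_1 = 6/5
V_2 = 14/25·E_1 + (6/5)²·V_1 = 924/625;  E_2 = 36/25
V_3 = 14/25·E_2 + (6/5)²·V_2 = 45864/15625;  E_3 = 216/125
V_4 = 14/25·E_3 + (6/5)²·V_3 = 2029104/390625;  E_4 = 1296/625
V_5 = 14/25·E_4 + (6/5)²·V_4 = 84387744/9765625;  E_5 = 7776/3125
V_6 = 14/25·E_5 + (6/5)²·V_5 = 3378158784/244140625;  E_6 = 46656/15625
V_7 = 14/25·E_6 + (6/5)²·V_6 = 131819716224/6103515625;  E_7 = 279936/78125

131819716224/6103515625


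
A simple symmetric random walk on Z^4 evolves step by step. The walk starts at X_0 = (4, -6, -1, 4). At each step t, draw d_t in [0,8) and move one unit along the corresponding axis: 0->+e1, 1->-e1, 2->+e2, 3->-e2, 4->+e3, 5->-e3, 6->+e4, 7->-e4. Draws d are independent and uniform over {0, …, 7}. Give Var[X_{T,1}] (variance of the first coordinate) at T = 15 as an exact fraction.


Outcome values over d=0..7: [1, -1, 0, 0, 0, 0, 0, 0]
Σy = 0, Σy² = 2, M = 8
μ = 0/8 = 0,  σ² = 2/8 − (0)² = 1/4
Independent increments: Var[X_15] = 15·σ² = 15·(1/4) = 15/4

15/4


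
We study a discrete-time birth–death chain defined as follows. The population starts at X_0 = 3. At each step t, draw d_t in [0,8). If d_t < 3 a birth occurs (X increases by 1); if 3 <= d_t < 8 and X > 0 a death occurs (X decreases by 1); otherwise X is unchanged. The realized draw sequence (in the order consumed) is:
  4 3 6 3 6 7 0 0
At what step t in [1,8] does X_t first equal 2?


t=0: X=3, d=4 → death, X_1=2
t=1: X=2, d=3 → death, X_2=1
t=2: X=1, d=6 → death, X_3=0
t=3: X=0, d=3 → hold, X_4=0
t=4: X=0, d=6 → hold, X_5=0
t=5: X=0, d=7 → hold, X_6=0
t=6: X=0, d=0 → birth, X_7=1
t=7: X=1, d=0 → birth, X_8=2

1


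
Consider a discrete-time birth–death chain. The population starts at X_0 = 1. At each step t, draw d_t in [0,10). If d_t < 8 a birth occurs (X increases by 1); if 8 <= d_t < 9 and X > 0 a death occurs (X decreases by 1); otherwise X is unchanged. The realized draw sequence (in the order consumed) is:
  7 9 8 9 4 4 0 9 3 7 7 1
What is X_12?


t=0: X=1, d=7 → birth, X_1=2
t=1: X=2, d=9 → hold, X_2=2
t=2: X=2, d=8 → death, X_3=1
t=3: X=1, d=9 → hold, X_4=1
t=4: X=1, d=4 → birth, X_5=2
t=5: X=2, d=4 → birth, X_6=3
t=6: X=3, d=0 → birth, X_7=4
t=7: X=4, d=9 → hold, X_8=4
t=8: X=4, d=3 → birth, X_9=5
t=9: X=5, d=7 → birth, X_10=6
t=10: X=6, d=7 → birth, X_11=7
t=11: X=7, d=1 → birth, X_12=8

8


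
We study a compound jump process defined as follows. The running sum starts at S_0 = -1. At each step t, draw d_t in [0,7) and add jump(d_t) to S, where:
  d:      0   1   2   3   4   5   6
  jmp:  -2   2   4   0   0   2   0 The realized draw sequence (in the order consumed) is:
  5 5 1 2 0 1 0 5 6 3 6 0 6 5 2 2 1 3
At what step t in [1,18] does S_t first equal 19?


17

t=0: S=-1, d=5, jump=2, S_1=1
t=1: S=1, d=5, jump=2, S_2=3
t=2: S=3, d=1, jump=2, S_3=5
t=3: S=5, d=2, jump=4, S_4=9
t=4: S=9, d=0, jump=-2, S_5=7
t=5: S=7, d=1, jump=2, S_6=9
t=6: S=9, d=0, jump=-2, S_7=7
t=7: S=7, d=5, jump=2, S_8=9
t=8: S=9, d=6, jump=0, S_9=9
t=9: S=9, d=3, jump=0, S_10=9
t=10: S=9, d=6, jump=0, S_11=9
t=11: S=9, d=0, jump=-2, S_12=7
t=12: S=7, d=6, jump=0, S_13=7
t=13: S=7, d=5, jump=2, S_14=9
t=14: S=9, d=2, jump=4, S_15=13
t=15: S=13, d=2, jump=4, S_16=17
t=16: S=17, d=1, jump=2, S_17=19
t=17: S=19, d=3, jump=0, S_18=19


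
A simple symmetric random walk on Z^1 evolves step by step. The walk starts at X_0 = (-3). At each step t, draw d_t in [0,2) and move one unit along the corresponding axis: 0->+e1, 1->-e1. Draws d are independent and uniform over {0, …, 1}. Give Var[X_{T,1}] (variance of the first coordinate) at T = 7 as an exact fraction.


Outcome values over d=0..1: [1, -1]
Σy = 0, Σy² = 2, M = 2
μ = 0/2 = 0,  σ² = 2/2 − (0)² = 1
Independent increments: Var[X_7] = 7·σ² = 7·(1) = 7

7


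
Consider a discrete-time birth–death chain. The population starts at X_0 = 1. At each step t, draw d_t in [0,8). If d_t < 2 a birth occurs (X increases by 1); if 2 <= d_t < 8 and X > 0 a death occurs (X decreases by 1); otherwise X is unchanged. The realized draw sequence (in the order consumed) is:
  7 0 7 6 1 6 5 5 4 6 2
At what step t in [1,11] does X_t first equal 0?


t=0: X=1, d=7 → death, X_1=0
t=1: X=0, d=0 → birth, X_2=1
t=2: X=1, d=7 → death, X_3=0
t=3: X=0, d=6 → hold, X_4=0
t=4: X=0, d=1 → birth, X_5=1
t=5: X=1, d=6 → death, X_6=0
t=6: X=0, d=5 → hold, X_7=0
t=7: X=0, d=5 → hold, X_8=0
t=8: X=0, d=4 → hold, X_9=0
t=9: X=0, d=6 → hold, X_10=0
t=10: X=0, d=2 → hold, X_11=0

1


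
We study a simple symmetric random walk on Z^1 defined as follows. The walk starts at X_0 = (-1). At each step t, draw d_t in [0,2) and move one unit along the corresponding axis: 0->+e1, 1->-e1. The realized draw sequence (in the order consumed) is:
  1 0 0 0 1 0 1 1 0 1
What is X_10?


(-1)

t=0: X=(-1), d=1 → -e1, X_1=(-2)
t=1: X=(-2), d=0 → +e1, X_2=(-1)
t=2: X=(-1), d=0 → +e1, X_3=(0)
t=3: X=(0), d=0 → +e1, X_4=(1)
t=4: X=(1), d=1 → -e1, X_5=(0)
t=5: X=(0), d=0 → +e1, X_6=(1)
t=6: X=(1), d=1 → -e1, X_7=(0)
t=7: X=(0), d=1 → -e1, X_8=(-1)
t=8: X=(-1), d=0 → +e1, X_9=(0)
t=9: X=(0), d=1 → -e1, X_10=(-1)


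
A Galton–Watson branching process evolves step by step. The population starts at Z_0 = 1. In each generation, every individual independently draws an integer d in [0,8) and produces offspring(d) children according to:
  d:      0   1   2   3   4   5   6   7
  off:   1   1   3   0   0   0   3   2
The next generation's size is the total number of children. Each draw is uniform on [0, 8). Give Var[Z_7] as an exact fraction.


Outcome values over d=0..7: [1, 1, 3, 0, 0, 0, 3, 2]
Σy = 10, Σy² = 24, M = 8
μ = 10/8 = 5/4,  σ² = 24/8 − (5/4)² = 23/16
V_0 = 0, E_0 = 1
V_1 = 23/16·E_0 + (5/4)²·V_0 = 23/16;  E_1 = 5/4
V_2 = 23/16·E_1 + (5/4)²·V_1 = 1035/256;  E_2 = 25/16
V_3 = 23/16·E_2 + (5/4)²·V_2 = 35075/4096;  E_3 = 125/64
V_4 = 23/16·E_3 + (5/4)²·V_3 = 1060875/65536;  E_4 = 625/256
V_5 = 23/16·E_4 + (5/4)²·V_4 = 30201875/1048576;  E_5 = 3125/1024
V_6 = 23/16·E_5 + (5/4)²·V_5 = 828646875/16777216;  E_6 = 15625/4096
V_7 = 23/16·E_6 + (5/4)²·V_6 = 22188171875/268435456;  E_7 = 78125/16384

22188171875/268435456


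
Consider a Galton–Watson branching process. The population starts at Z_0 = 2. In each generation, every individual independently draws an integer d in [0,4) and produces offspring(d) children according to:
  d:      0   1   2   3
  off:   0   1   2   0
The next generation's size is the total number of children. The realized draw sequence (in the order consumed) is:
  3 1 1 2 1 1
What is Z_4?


gen 0: Z_0=2, draws=[3, 1], offspring=[0, 1], Z_1=1
gen 1: Z_1=1, draws=[1], offspring=[1], Z_2=1
gen 2: Z_2=1, draws=[2], offspring=[2], Z_3=2
gen 3: Z_3=2, draws=[1, 1], offspring=[1, 1], Z_4=2

2


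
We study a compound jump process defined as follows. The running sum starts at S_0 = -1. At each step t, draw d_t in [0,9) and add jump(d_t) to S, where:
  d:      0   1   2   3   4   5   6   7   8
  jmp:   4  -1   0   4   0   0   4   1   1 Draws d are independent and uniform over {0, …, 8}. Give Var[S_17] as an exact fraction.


Outcome values over d=0..8: [4, -1, 0, 4, 0, 0, 4, 1, 1]
Σy = 13, Σy² = 51, M = 9
μ = 13/9 = 13/9,  σ² = 51/9 − (13/9)² = 290/81
Independent increments: Var[S_17] = 17·σ² = 17·(290/81) = 4930/81

4930/81


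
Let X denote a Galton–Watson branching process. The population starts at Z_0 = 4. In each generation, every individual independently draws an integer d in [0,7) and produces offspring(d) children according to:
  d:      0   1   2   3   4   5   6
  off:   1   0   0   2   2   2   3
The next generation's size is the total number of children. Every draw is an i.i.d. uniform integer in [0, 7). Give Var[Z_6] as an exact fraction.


6352927200000/13841287201

Outcome values over d=0..6: [1, 0, 0, 2, 2, 2, 3]
Σy = 10, Σy² = 22, M = 7
μ = 10/7 = 10/7,  σ² = 22/7 − (10/7)² = 54/49
V_0 = 0, E_0 = 4
V_1 = 54/49·E_0 + (10/7)²·V_0 = 216/49;  E_1 = 40/7
V_2 = 54/49·E_1 + (10/7)²·V_1 = 36720/2401;  E_2 = 400/49
V_3 = 54/49·E_2 + (10/7)²·V_2 = 4730400/117649;  E_3 = 4000/343
V_4 = 54/49·E_3 + (10/7)²·V_3 = 547128000/5764801;  E_4 = 40000/2401
V_5 = 54/49·E_4 + (10/7)²·V_4 = 59898960000/282475249;  E_5 = 400000/16807
V_6 = 54/49·E_5 + (10/7)²·V_5 = 6352927200000/13841287201;  E_6 = 4000000/117649


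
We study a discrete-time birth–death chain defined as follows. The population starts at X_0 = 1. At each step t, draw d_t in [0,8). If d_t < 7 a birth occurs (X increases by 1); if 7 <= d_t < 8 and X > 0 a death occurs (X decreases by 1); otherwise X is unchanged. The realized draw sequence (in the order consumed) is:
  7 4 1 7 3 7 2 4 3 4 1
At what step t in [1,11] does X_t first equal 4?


t=0: X=1, d=7 → death, X_1=0
t=1: X=0, d=4 → birth, X_2=1
t=2: X=1, d=1 → birth, X_3=2
t=3: X=2, d=7 → death, X_4=1
t=4: X=1, d=3 → birth, X_5=2
t=5: X=2, d=7 → death, X_6=1
t=6: X=1, d=2 → birth, X_7=2
t=7: X=2, d=4 → birth, X_8=3
t=8: X=3, d=3 → birth, X_9=4
t=9: X=4, d=4 → birth, X_10=5
t=10: X=5, d=1 → birth, X_11=6

9


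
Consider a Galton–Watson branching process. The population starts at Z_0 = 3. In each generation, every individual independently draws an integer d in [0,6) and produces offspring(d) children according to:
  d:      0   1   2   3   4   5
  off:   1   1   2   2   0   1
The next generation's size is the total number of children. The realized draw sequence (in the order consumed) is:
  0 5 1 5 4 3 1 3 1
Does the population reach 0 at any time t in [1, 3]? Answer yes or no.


no

gen 0: Z_0=3, draws=[0, 5, 1], offspring=[1, 1, 1], Z_1=3
gen 1: Z_1=3, draws=[5, 4, 3], offspring=[1, 0, 2], Z_2=3
gen 2: Z_2=3, draws=[1, 3, 1], offspring=[1, 2, 1], Z_3=4


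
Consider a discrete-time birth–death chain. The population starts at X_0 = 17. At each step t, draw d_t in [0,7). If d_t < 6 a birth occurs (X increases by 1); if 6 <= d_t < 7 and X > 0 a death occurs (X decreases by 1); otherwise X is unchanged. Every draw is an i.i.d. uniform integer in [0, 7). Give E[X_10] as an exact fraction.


169/7

X can drop by at most 1 per step and X_0 = 17 > T = 10, so X_t >= 17 − t >= 7 > 0 for every t <= 10: the floor at 0 (the 'and X > 0' condition) never binds. Hence X_10 = X_0 + Σ_{t<10} Y_t with i.i.d. increments Y_t = y(d_t) ∈ {+1, −1, 0}.
Outcome values over d=0..6: [1, 1, 1, 1, 1, 1, -1]
Σy = 5, Σy² = 7, M = 7
μ = 5/7 = 5/7,  σ² = 7/7 − (5/7)² = 24/49
E[X_10] = 17 + 10·(5/7) = 169/7


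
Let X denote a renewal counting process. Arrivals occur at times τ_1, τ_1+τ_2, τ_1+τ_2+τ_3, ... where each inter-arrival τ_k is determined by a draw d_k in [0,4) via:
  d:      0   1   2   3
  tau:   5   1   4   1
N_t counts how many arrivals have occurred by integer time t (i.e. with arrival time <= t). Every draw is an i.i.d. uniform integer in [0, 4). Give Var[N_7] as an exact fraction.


23039/16384

Inter-arrival values over d=0..3: [5, 1, 4, 1]
Each d has probability 1/4, so the pmf of τ is: f(1) = 1/2, f(4) = 1/4, f(5) = 1/4
Let p_n(j) = P(N_n = j), with p_0 = [1]. Condition on τ_1: p_n(0) = P(τ > n), and for j >= 1, p_n(j) = Σ_{k<=n} f(k)·p_{n−k}(j−1)
p_1 = [1/2, 1/2]  (j = 0..1)
p_2 = [1/2, 1/4, 1/4]  (j = 0..2)
p_3 = [1/2, 1/4, 1/8, 1/8]  (j = 0..3)
p_4 = [1/4, 1/2, 1/8, 1/16, 1/16]  (j = 0..4)
p_5 = [0, 1/2, 3/8, 1/16, 1/32, 1/32]  (j = 0..5)
p_6 = [0, 1/4, 7/16, 1/4, 1/32, 1/64, 1/64]  (j = 0..6)
p_7 = [0, 1/4, 1/4, 5/16, 5/32, 1/64, 1/128, 1/128]  (j = 0..7)
E[N_7] = Σ j·p_7(j) = 319/128;  E[N_7²] = Σ j²·p_7(j) = 975/128
Var[N_7] = 975/128 − (319/128)² = 23039/16384


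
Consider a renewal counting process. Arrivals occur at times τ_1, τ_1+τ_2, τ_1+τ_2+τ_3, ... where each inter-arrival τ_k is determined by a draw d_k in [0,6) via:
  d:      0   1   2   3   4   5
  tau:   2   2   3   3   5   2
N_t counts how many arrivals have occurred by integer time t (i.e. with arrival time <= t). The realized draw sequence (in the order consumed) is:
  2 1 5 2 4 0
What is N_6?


2

draw d_1=2: τ_1=3, arrival time A_1=3
draw d_2=1: τ_2=2, arrival time A_2=5
draw d_3=5: τ_3=2, arrival time A_3=7
draw d_4=2: τ_4=3, arrival time A_4=10
draw d_5=4: τ_5=5, arrival time A_5=15
draw d_6=0: τ_6=2, arrival time A_6=17
N_t over t=0..6: 0:0 1:0 2:0 3:1 4:1 5:2 6:2


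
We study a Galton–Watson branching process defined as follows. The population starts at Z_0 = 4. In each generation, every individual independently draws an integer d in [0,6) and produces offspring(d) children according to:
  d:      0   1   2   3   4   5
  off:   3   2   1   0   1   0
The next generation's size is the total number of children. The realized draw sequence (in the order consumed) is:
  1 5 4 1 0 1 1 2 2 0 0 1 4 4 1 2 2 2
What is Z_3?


gen 0: Z_0=4, draws=[1, 5, 4, 1], offspring=[2, 0, 1, 2], Z_1=5
gen 1: Z_1=5, draws=[0, 1, 1, 2, 2], offspring=[3, 2, 2, 1, 1], Z_2=9
gen 2: Z_2=9, draws=[0, 0, 1, 4, 4, 1, 2, 2, 2], offspring=[3, 3, 2, 1, 1, 2, 1, 1, 1], Z_3=15

15


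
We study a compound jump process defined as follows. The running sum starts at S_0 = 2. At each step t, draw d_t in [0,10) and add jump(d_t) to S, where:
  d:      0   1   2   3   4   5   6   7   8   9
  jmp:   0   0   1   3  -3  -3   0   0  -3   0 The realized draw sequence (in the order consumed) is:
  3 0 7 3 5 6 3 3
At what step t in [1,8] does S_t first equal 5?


1

t=0: S=2, d=3, jump=3, S_1=5
t=1: S=5, d=0, jump=0, S_2=5
t=2: S=5, d=7, jump=0, S_3=5
t=3: S=5, d=3, jump=3, S_4=8
t=4: S=8, d=5, jump=-3, S_5=5
t=5: S=5, d=6, jump=0, S_6=5
t=6: S=5, d=3, jump=3, S_7=8
t=7: S=8, d=3, jump=3, S_8=11


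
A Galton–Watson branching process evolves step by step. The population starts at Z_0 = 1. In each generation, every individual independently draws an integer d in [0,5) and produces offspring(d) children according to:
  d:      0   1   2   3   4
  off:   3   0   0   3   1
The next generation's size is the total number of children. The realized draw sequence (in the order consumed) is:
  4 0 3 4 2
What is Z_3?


4

gen 0: Z_0=1, draws=[4], offspring=[1], Z_1=1
gen 1: Z_1=1, draws=[0], offspring=[3], Z_2=3
gen 2: Z_2=3, draws=[3, 4, 2], offspring=[3, 1, 0], Z_3=4


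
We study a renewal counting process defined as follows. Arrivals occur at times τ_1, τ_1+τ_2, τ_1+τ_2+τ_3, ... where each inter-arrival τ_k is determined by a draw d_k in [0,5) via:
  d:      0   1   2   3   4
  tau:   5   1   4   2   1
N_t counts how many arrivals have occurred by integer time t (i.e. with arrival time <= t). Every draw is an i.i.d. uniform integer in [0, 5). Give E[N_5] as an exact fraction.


5672/3125

Inter-arrival values over d=0..4: [5, 1, 4, 2, 1]
Each d has probability 1/5, so the pmf of τ is: f(1) = 2/5, f(2) = 1/5, f(4) = 1/5, f(5) = 1/5
Renewal equation for m(n) = E[N_n]: condition on τ_1 = k (if k <= n, one arrival plus a fresh copy on the remaining n−k steps): m(n) = F(n) + Σ_{k<=n} f(k)·m(n−k), where F(n) = P(τ <= n) and m(0) = 0
m(1) = F(1) = 2/5
m(2) = F(2) + f(1)·m(1) = 3/5 + 2/5·2/5 = 19/25
m(3) = F(3) + f(1)·m(2) + f(2)·m(1) = 3/5 + 2/5·19/25 + 1/5·2/5 = 123/125
m(4) = F(4) + f(1)·m(3) + f(2)·m(2) = 4/5 + 2/5·123/125 + 1/5·19/25 = 841/625
m(5) = F(5) + f(1)·m(4) + f(2)·m(3) + f(4)·m(1) = 1 + 2/5·841/625 + 1/5·123/125 + 1/5·2/5 = 5672/3125
E[N_5] = m(5) = 5672/3125


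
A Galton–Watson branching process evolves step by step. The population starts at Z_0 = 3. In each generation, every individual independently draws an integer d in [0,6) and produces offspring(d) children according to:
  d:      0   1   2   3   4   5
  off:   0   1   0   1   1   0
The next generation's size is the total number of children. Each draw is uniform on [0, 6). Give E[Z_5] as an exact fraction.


3/32

Outcome values over d=0..5: [0, 1, 0, 1, 1, 0]
Σy = 3, Σy² = 3, M = 6
μ = 3/6 = 1/2,  σ² = 3/6 − (1/2)² = 1/4
E[Z_0] = 3
E[Z_1] = 1/2·E[Z_0] = 3/2
E[Z_2] = 1/2·E[Z_1] = 3/4
E[Z_3] = 1/2·E[Z_2] = 3/8
E[Z_4] = 1/2·E[Z_3] = 3/16
E[Z_5] = 1/2·E[Z_4] = 3/32


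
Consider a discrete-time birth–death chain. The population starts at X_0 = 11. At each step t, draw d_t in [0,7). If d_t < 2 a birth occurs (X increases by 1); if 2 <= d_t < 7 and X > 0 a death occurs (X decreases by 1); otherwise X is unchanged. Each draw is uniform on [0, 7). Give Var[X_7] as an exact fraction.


40/7

X can drop by at most 1 per step and X_0 = 11 > T = 7, so X_t >= 11 − t >= 4 > 0 for every t <= 7: the floor at 0 (the 'and X > 0' condition) never binds. Hence X_7 = X_0 + Σ_{t<7} Y_t with i.i.d. increments Y_t = y(d_t) ∈ {+1, −1, 0}.
Outcome values over d=0..6: [1, 1, -1, -1, -1, -1, -1]
Σy = -3, Σy² = 7, M = 7
μ = -3/7 = -3/7,  σ² = 7/7 − (-3/7)² = 40/49
Independent increments: Var[X_7] = 7·σ² = 7·(40/49) = 40/7


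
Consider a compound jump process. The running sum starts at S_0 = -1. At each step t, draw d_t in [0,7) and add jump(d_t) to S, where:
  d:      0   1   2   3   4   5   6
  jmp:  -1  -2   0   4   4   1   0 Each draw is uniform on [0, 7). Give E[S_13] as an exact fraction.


Outcome values over d=0..6: [-1, -2, 0, 4, 4, 1, 0]
Σy = 6, Σy² = 38, M = 7
μ = 6/7 = 6/7,  σ² = 38/7 − (6/7)² = 230/49
E[S_13] = -1 + 13·(6/7) = 71/7

71/7


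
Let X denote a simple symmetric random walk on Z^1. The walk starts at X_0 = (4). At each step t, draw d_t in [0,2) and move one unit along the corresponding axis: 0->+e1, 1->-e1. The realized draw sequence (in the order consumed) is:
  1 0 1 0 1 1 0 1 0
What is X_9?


t=0: X=(4), d=1 → -e1, X_1=(3)
t=1: X=(3), d=0 → +e1, X_2=(4)
t=2: X=(4), d=1 → -e1, X_3=(3)
t=3: X=(3), d=0 → +e1, X_4=(4)
t=4: X=(4), d=1 → -e1, X_5=(3)
t=5: X=(3), d=1 → -e1, X_6=(2)
t=6: X=(2), d=0 → +e1, X_7=(3)
t=7: X=(3), d=1 → -e1, X_8=(2)
t=8: X=(2), d=0 → +e1, X_9=(3)

(3)


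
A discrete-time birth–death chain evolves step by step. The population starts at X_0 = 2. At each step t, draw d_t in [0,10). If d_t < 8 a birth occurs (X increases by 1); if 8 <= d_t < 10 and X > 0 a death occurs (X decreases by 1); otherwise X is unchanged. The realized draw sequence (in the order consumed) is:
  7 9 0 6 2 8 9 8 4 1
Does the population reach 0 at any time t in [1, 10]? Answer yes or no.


no

t=0: X=2, d=7 → birth, X_1=3
t=1: X=3, d=9 → death, X_2=2
t=2: X=2, d=0 → birth, X_3=3
t=3: X=3, d=6 → birth, X_4=4
t=4: X=4, d=2 → birth, X_5=5
t=5: X=5, d=8 → death, X_6=4
t=6: X=4, d=9 → death, X_7=3
t=7: X=3, d=8 → death, X_8=2
t=8: X=2, d=4 → birth, X_9=3
t=9: X=3, d=1 → birth, X_10=4


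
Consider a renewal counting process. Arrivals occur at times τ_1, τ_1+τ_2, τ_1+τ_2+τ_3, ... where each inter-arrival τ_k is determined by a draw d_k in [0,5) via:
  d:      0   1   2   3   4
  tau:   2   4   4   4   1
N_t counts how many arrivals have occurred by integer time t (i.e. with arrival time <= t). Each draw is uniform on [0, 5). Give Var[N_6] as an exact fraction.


Inter-arrival values over d=0..4: [2, 4, 4, 4, 1]
Each d has probability 1/5, so the pmf of τ is: f(1) = 1/5, f(2) = 1/5, f(4) = 3/5
Let p_n(j) = P(N_n = j), with p_0 = [1]. Condition on τ_1: p_n(0) = P(τ > n), and for j >= 1, p_n(j) = Σ_{k<=n} f(k)·p_{n−k}(j−1)
p_1 = [4/5, 1/5]  (j = 0..1)
p_2 = [3/5, 9/25, 1/25]  (j = 0..2)
p_3 = [3/5, 7/25, 14/125, 1/125]  (j = 0..3)
p_4 = [0, 21/25, 16/125, 19/625, 1/625]  (j = 0..4)
p_5 = [0, 3/5, 43/125, 6/125, 24/3125, 1/3125]  (j = 0..5)
p_6 = [0, 9/25, 63/125, 74/625, 49/3125, 29/15625, 1/15625]  (j = 0..6)
E[N_6] = Σ j·p_6(j) = 28056/15625;  E[N_6²] = Σ j²·p_6(j) = 58456/15625
Var[N_6] = 58456/15625 − (28056/15625)² = 126235864/244140625

126235864/244140625


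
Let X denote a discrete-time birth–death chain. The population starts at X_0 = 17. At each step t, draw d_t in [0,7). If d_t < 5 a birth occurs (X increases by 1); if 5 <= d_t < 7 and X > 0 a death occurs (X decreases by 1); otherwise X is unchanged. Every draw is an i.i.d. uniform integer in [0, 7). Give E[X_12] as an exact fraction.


X can drop by at most 1 per step and X_0 = 17 > T = 12, so X_t >= 17 − t >= 5 > 0 for every t <= 12: the floor at 0 (the 'and X > 0' condition) never binds. Hence X_12 = X_0 + Σ_{t<12} Y_t with i.i.d. increments Y_t = y(d_t) ∈ {+1, −1, 0}.
Outcome values over d=0..6: [1, 1, 1, 1, 1, -1, -1]
Σy = 3, Σy² = 7, M = 7
μ = 3/7 = 3/7,  σ² = 7/7 − (3/7)² = 40/49
E[X_12] = 17 + 12·(3/7) = 155/7

155/7


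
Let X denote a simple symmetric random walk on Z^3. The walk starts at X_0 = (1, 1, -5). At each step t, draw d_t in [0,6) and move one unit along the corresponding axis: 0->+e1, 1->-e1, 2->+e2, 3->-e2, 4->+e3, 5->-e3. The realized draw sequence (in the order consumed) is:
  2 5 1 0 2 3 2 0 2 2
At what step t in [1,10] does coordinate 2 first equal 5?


t=0: X=(1, 1, -5), d=2 → +e2, X_1=(1, 2, -5)
t=1: X=(1, 2, -5), d=5 → -e3, X_2=(1, 2, -6)
t=2: X=(1, 2, -6), d=1 → -e1, X_3=(0, 2, -6)
t=3: X=(0, 2, -6), d=0 → +e1, X_4=(1, 2, -6)
t=4: X=(1, 2, -6), d=2 → +e2, X_5=(1, 3, -6)
t=5: X=(1, 3, -6), d=3 → -e2, X_6=(1, 2, -6)
t=6: X=(1, 2, -6), d=2 → +e2, X_7=(1, 3, -6)
t=7: X=(1, 3, -6), d=0 → +e1, X_8=(2, 3, -6)
t=8: X=(2, 3, -6), d=2 → +e2, X_9=(2, 4, -6)
t=9: X=(2, 4, -6), d=2 → +e2, X_10=(2, 5, -6)

10


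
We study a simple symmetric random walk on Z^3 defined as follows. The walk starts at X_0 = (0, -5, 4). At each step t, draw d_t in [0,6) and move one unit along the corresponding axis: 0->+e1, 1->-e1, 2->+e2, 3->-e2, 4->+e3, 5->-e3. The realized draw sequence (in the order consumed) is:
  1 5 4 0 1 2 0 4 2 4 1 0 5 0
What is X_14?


t=0: X=(0, -5, 4), d=1 → -e1, X_1=(-1, -5, 4)
t=1: X=(-1, -5, 4), d=5 → -e3, X_2=(-1, -5, 3)
t=2: X=(-1, -5, 3), d=4 → +e3, X_3=(-1, -5, 4)
t=3: X=(-1, -5, 4), d=0 → +e1, X_4=(0, -5, 4)
t=4: X=(0, -5, 4), d=1 → -e1, X_5=(-1, -5, 4)
t=5: X=(-1, -5, 4), d=2 → +e2, X_6=(-1, -4, 4)
t=6: X=(-1, -4, 4), d=0 → +e1, X_7=(0, -4, 4)
t=7: X=(0, -4, 4), d=4 → +e3, X_8=(0, -4, 5)
t=8: X=(0, -4, 5), d=2 → +e2, X_9=(0, -3, 5)
t=9: X=(0, -3, 5), d=4 → +e3, X_10=(0, -3, 6)
t=10: X=(0, -3, 6), d=1 → -e1, X_11=(-1, -3, 6)
t=11: X=(-1, -3, 6), d=0 → +e1, X_12=(0, -3, 6)
t=12: X=(0, -3, 6), d=5 → -e3, X_13=(0, -3, 5)
t=13: X=(0, -3, 5), d=0 → +e1, X_14=(1, -3, 5)

(1, -3, 5)


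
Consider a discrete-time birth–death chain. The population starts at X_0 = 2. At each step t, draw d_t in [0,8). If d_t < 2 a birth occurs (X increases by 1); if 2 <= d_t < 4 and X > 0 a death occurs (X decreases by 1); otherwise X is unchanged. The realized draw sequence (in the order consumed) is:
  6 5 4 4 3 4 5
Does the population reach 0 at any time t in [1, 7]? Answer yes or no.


no

t=0: X=2, d=6 → hold, X_1=2
t=1: X=2, d=5 → hold, X_2=2
t=2: X=2, d=4 → hold, X_3=2
t=3: X=2, d=4 → hold, X_4=2
t=4: X=2, d=3 → death, X_5=1
t=5: X=1, d=4 → hold, X_6=1
t=6: X=1, d=5 → hold, X_7=1


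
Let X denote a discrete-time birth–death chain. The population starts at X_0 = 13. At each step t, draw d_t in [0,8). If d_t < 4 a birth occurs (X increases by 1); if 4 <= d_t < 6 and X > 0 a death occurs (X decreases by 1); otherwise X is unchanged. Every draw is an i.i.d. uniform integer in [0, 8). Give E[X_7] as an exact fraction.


X can drop by at most 1 per step and X_0 = 13 > T = 7, so X_t >= 13 − t >= 6 > 0 for every t <= 7: the floor at 0 (the 'and X > 0' condition) never binds. Hence X_7 = X_0 + Σ_{t<7} Y_t with i.i.d. increments Y_t = y(d_t) ∈ {+1, −1, 0}.
Outcome values over d=0..7: [1, 1, 1, 1, -1, -1, 0, 0]
Σy = 2, Σy² = 6, M = 8
μ = 2/8 = 1/4,  σ² = 6/8 − (1/4)² = 11/16
E[X_7] = 13 + 7·(1/4) = 59/4

59/4


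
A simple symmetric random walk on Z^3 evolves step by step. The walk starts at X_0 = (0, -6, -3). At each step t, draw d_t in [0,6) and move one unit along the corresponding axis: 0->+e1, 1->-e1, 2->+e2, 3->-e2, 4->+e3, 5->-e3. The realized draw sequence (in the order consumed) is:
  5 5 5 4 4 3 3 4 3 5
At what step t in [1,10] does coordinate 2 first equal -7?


t=0: X=(0, -6, -3), d=5 → -e3, X_1=(0, -6, -4)
t=1: X=(0, -6, -4), d=5 → -e3, X_2=(0, -6, -5)
t=2: X=(0, -6, -5), d=5 → -e3, X_3=(0, -6, -6)
t=3: X=(0, -6, -6), d=4 → +e3, X_4=(0, -6, -5)
t=4: X=(0, -6, -5), d=4 → +e3, X_5=(0, -6, -4)
t=5: X=(0, -6, -4), d=3 → -e2, X_6=(0, -7, -4)
t=6: X=(0, -7, -4), d=3 → -e2, X_7=(0, -8, -4)
t=7: X=(0, -8, -4), d=4 → +e3, X_8=(0, -8, -3)
t=8: X=(0, -8, -3), d=3 → -e2, X_9=(0, -9, -3)
t=9: X=(0, -9, -3), d=5 → -e3, X_10=(0, -9, -4)

6


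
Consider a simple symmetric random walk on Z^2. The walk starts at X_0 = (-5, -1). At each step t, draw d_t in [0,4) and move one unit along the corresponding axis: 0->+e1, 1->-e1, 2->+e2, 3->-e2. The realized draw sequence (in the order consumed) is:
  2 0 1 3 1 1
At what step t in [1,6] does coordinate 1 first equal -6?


t=0: X=(-5, -1), d=2 → +e2, X_1=(-5, 0)
t=1: X=(-5, 0), d=0 → +e1, X_2=(-4, 0)
t=2: X=(-4, 0), d=1 → -e1, X_3=(-5, 0)
t=3: X=(-5, 0), d=3 → -e2, X_4=(-5, -1)
t=4: X=(-5, -1), d=1 → -e1, X_5=(-6, -1)
t=5: X=(-6, -1), d=1 → -e1, X_6=(-7, -1)

5


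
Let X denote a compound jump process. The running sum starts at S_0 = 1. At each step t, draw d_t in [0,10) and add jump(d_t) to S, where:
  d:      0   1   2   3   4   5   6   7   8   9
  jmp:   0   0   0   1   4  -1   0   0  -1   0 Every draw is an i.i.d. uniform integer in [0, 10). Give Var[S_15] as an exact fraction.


543/20

Outcome values over d=0..9: [0, 0, 0, 1, 4, -1, 0, 0, -1, 0]
Σy = 3, Σy² = 19, M = 10
μ = 3/10 = 3/10,  σ² = 19/10 − (3/10)² = 181/100
Independent increments: Var[S_15] = 15·σ² = 15·(181/100) = 543/20


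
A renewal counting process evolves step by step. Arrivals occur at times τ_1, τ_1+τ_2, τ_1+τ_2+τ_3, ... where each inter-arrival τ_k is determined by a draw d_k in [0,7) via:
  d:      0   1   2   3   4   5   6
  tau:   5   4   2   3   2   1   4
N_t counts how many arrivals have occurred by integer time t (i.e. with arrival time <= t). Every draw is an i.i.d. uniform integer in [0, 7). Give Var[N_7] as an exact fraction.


422915994402/678223072849

Inter-arrival values over d=0..6: [5, 4, 2, 3, 2, 1, 4]
Each d has probability 1/7, so the pmf of τ is: f(1) = 1/7, f(2) = 2/7, f(3) = 1/7, f(4) = 2/7, f(5) = 1/7
Let p_n(j) = P(N_n = j), with p_0 = [1]. Condition on τ_1: p_n(0) = P(τ > n), and for j >= 1, p_n(j) = Σ_{k<=n} f(k)·p_{n−k}(j−1)
p_1 = [6/7, 1/7]  (j = 0..1)
p_2 = [4/7, 20/49, 1/49]  (j = 0..2)
p_3 = [3/7, 23/49, 34/343, 1/343]  (j = 0..3)
p_4 = [1/7, 31/49, 10/49, 48/2401, 1/2401]  (j = 0..4)
p_5 = [0, 30/49, 111/343, 145/2401, 62/16807, 1/16807]  (j = 0..5)
p_6 = [0, 19/49, 162/343, 299/2401, 248/16807, 76/117649, 1/117649]  (j = 0..6)
p_7 = [0, 11/49, 176/343, 529/2401, 93/2401, 379/117649, 90/823543, 1/823543]  (j = 0..7)
E[N_7] = Σ j·p_7(j) = 1715778/823543;  E[N_7²] = Σ j²·p_7(j) = 4088202/823543
Var[N_7] = 4088202/823543 − (1715778/823543)² = 422915994402/678223072849


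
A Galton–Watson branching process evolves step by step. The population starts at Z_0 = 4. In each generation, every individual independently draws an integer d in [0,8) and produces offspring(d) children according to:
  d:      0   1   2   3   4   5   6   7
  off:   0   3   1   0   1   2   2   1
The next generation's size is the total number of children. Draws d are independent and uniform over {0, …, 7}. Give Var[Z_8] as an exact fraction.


Outcome values over d=0..7: [0, 3, 1, 0, 1, 2, 2, 1]
Σy = 10, Σy² = 20, M = 8
μ = 10/8 = 5/4,  σ² = 20/8 − (5/4)² = 15/16
V_0 = 0, E_0 = 4
V_1 = 15/16·E_0 + (5/4)²·V_0 = 15/4;  E_1 = 5
V_2 = 15/16·E_1 + (5/4)²·V_1 = 675/64;  E_2 = 25/4
V_3 = 15/16·E_2 + (5/4)²·V_2 = 22875/1024;  E_3 = 125/16
V_4 = 15/16·E_3 + (5/4)²·V_3 = 691875/16384;  E_4 = 625/64
V_5 = 15/16·E_4 + (5/4)²·V_4 = 19696875/262144;  E_5 = 3125/256
V_6 = 15/16·E_5 + (5/4)²·V_5 = 540421875/4194304;  E_6 = 15625/1024
V_7 = 15/16·E_6 + (5/4)²·V_6 = 14470546875/67108864;  E_7 = 78125/4096
V_8 = 15/16·E_7 + (5/4)²·V_7 = 380963671875/1073741824;  E_8 = 390625/16384

380963671875/1073741824


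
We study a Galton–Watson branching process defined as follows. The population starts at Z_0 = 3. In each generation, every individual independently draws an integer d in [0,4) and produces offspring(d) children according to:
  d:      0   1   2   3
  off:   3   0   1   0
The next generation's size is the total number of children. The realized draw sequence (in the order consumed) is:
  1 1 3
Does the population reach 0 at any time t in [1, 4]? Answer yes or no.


gen 0: Z_0=3, draws=[1, 1, 3], offspring=[0, 0, 0], Z_1=0
gen 1: Z_1=0, draws=[], offspring=[], Z_2=0
gen 2: Z_2=0, draws=[], offspring=[], Z_3=0
gen 3: Z_3=0, draws=[], offspring=[], Z_4=0

yes


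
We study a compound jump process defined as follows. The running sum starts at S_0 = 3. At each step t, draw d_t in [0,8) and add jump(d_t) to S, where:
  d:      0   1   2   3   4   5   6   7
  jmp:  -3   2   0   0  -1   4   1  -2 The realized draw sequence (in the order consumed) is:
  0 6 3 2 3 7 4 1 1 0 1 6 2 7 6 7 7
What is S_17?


-3

t=0: S=3, d=0, jump=-3, S_1=0
t=1: S=0, d=6, jump=1, S_2=1
t=2: S=1, d=3, jump=0, S_3=1
t=3: S=1, d=2, jump=0, S_4=1
t=4: S=1, d=3, jump=0, S_5=1
t=5: S=1, d=7, jump=-2, S_6=-1
t=6: S=-1, d=4, jump=-1, S_7=-2
t=7: S=-2, d=1, jump=2, S_8=0
t=8: S=0, d=1, jump=2, S_9=2
t=9: S=2, d=0, jump=-3, S_10=-1
t=10: S=-1, d=1, jump=2, S_11=1
t=11: S=1, d=6, jump=1, S_12=2
t=12: S=2, d=2, jump=0, S_13=2
t=13: S=2, d=7, jump=-2, S_14=0
t=14: S=0, d=6, jump=1, S_15=1
t=15: S=1, d=7, jump=-2, S_16=-1
t=16: S=-1, d=7, jump=-2, S_17=-3


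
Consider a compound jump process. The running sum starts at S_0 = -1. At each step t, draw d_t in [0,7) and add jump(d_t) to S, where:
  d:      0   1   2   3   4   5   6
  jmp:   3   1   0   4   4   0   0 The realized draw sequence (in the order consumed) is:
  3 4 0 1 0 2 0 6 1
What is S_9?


t=0: S=-1, d=3, jump=4, S_1=3
t=1: S=3, d=4, jump=4, S_2=7
t=2: S=7, d=0, jump=3, S_3=10
t=3: S=10, d=1, jump=1, S_4=11
t=4: S=11, d=0, jump=3, S_5=14
t=5: S=14, d=2, jump=0, S_6=14
t=6: S=14, d=0, jump=3, S_7=17
t=7: S=17, d=6, jump=0, S_8=17
t=8: S=17, d=1, jump=1, S_9=18

18


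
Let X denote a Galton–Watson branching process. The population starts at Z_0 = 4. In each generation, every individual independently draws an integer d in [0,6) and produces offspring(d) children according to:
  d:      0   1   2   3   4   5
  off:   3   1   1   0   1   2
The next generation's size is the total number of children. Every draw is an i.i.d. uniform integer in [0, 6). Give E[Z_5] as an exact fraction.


Outcome values over d=0..5: [3, 1, 1, 0, 1, 2]
Σy = 8, Σy² = 16, M = 6
μ = 8/6 = 4/3,  σ² = 16/6 − (4/3)² = 8/9
E[Z_0] = 4
E[Z_1] = 4/3·E[Z_0] = 16/3
E[Z_2] = 4/3·E[Z_1] = 64/9
E[Z_3] = 4/3·E[Z_2] = 256/27
E[Z_4] = 4/3·E[Z_3] = 1024/81
E[Z_5] = 4/3·E[Z_4] = 4096/243

4096/243


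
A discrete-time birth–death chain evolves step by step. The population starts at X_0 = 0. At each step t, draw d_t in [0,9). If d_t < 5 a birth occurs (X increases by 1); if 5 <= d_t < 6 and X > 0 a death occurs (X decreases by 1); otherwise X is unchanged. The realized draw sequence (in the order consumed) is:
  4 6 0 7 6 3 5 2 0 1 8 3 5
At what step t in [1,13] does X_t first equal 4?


t=0: X=0, d=4 → birth, X_1=1
t=1: X=1, d=6 → hold, X_2=1
t=2: X=1, d=0 → birth, X_3=2
t=3: X=2, d=7 → hold, X_4=2
t=4: X=2, d=6 → hold, X_5=2
t=5: X=2, d=3 → birth, X_6=3
t=6: X=3, d=5 → death, X_7=2
t=7: X=2, d=2 → birth, X_8=3
t=8: X=3, d=0 → birth, X_9=4
t=9: X=4, d=1 → birth, X_10=5
t=10: X=5, d=8 → hold, X_11=5
t=11: X=5, d=3 → birth, X_12=6
t=12: X=6, d=5 → death, X_13=5

9


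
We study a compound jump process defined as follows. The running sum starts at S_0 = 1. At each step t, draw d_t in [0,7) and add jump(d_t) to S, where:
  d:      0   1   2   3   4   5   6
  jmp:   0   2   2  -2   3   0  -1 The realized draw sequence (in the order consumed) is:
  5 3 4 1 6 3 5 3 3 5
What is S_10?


-3

t=0: S=1, d=5, jump=0, S_1=1
t=1: S=1, d=3, jump=-2, S_2=-1
t=2: S=-1, d=4, jump=3, S_3=2
t=3: S=2, d=1, jump=2, S_4=4
t=4: S=4, d=6, jump=-1, S_5=3
t=5: S=3, d=3, jump=-2, S_6=1
t=6: S=1, d=5, jump=0, S_7=1
t=7: S=1, d=3, jump=-2, S_8=-1
t=8: S=-1, d=3, jump=-2, S_9=-3
t=9: S=-3, d=5, jump=0, S_10=-3


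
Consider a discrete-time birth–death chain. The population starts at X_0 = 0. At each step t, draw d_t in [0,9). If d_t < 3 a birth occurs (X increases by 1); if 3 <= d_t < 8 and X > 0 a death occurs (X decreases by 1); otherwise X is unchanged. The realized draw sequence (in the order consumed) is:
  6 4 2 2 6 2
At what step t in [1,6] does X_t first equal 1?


3

t=0: X=0, d=6 → hold, X_1=0
t=1: X=0, d=4 → hold, X_2=0
t=2: X=0, d=2 → birth, X_3=1
t=3: X=1, d=2 → birth, X_4=2
t=4: X=2, d=6 → death, X_5=1
t=5: X=1, d=2 → birth, X_6=2


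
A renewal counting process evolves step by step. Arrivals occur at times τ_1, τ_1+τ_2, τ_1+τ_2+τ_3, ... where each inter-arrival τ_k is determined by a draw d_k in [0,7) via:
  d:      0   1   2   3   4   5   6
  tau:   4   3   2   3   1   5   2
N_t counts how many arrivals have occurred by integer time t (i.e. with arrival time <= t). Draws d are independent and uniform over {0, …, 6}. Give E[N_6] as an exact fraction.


Inter-arrival values over d=0..6: [4, 3, 2, 3, 1, 5, 2]
Each d has probability 1/7, so the pmf of τ is: f(1) = 1/7, f(2) = 2/7, f(3) = 2/7, f(4) = 1/7, f(5) = 1/7
Renewal equation for m(n) = E[N_n]: condition on τ_1 = k (if k <= n, one arrival plus a fresh copy on the remaining n−k steps): m(n) = F(n) + Σ_{k<=n} f(k)·m(n−k), where F(n) = P(τ <= n) and m(0) = 0
m(1) = F(1) = 1/7
m(2) = F(2) + f(1)·m(1) = 3/7 + 1/7·1/7 = 22/49
m(3) = F(3) + f(1)·m(2) + f(2)·m(1) = 5/7 + 1/7·22/49 + 2/7·1/7 = 281/343
m(4) = F(4) + f(1)·m(3) + f(2)·m(2) + f(3)·m(1) = 6/7 + 1/7·281/343 + 2/7·22/49 + 2/7·1/7 = 2745/2401
m(5) = F(5) + f(1)·m(4) + f(2)·m(3) + f(3)·m(2) + f(4)·m(1) = 1 + 1/7·2745/2401 + 2/7·281/343 + 2/7·22/49 + 1/7·1/7 = 25985/16807
m(6) = F(6) + f(1)·m(5) + f(2)·m(4) + f(3)·m(3) + f(4)·m(2) + f(5)·m(1) = 1 + 1/7·25985/16807 + 2/7·2745/2401 + 2/7·281/343 + 1/7·22/49 + 1/7·1/7 = 219549/117649
E[N_6] = m(6) = 219549/117649

219549/117649


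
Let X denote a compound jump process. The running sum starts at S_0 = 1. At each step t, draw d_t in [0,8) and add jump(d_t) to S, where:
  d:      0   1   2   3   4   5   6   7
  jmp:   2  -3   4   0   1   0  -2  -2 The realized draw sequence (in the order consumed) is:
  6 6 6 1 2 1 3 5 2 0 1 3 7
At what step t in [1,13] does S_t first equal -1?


1

t=0: S=1, d=6, jump=-2, S_1=-1
t=1: S=-1, d=6, jump=-2, S_2=-3
t=2: S=-3, d=6, jump=-2, S_3=-5
t=3: S=-5, d=1, jump=-3, S_4=-8
t=4: S=-8, d=2, jump=4, S_5=-4
t=5: S=-4, d=1, jump=-3, S_6=-7
t=6: S=-7, d=3, jump=0, S_7=-7
t=7: S=-7, d=5, jump=0, S_8=-7
t=8: S=-7, d=2, jump=4, S_9=-3
t=9: S=-3, d=0, jump=2, S_10=-1
t=10: S=-1, d=1, jump=-3, S_11=-4
t=11: S=-4, d=3, jump=0, S_12=-4
t=12: S=-4, d=7, jump=-2, S_13=-6


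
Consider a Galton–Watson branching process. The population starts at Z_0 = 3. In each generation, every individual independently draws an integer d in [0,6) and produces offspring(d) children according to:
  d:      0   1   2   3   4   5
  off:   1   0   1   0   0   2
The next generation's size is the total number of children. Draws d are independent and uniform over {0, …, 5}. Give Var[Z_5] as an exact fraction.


Outcome values over d=0..5: [1, 0, 1, 0, 0, 2]
Σy = 4, Σy² = 6, M = 6
μ = 4/6 = 2/3,  σ² = 6/6 − (2/3)² = 5/9
V_0 = 0, E_0 = 3
V_1 = 5/9·E_0 + (2/3)²·V_0 = 5/3;  E_1 = 2
V_2 = 5/9·E_1 + (2/3)²·V_1 = 50/27;  E_2 = 4/3
V_3 = 5/9·E_2 + (2/3)²·V_2 = 380/243;  E_3 = 8/9
V_4 = 5/9·E_3 + (2/3)²·V_3 = 2600/2187;  E_4 = 16/27
V_5 = 5/9·E_4 + (2/3)²·V_4 = 16880/19683;  E_5 = 32/81

16880/19683
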